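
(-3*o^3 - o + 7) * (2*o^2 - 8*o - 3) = -6*o^5 + 24*o^4 + 7*o^3 + 22*o^2 - 53*o - 21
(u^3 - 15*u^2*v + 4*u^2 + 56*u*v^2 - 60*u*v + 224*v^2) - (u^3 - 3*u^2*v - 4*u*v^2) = -12*u^2*v + 4*u^2 + 60*u*v^2 - 60*u*v + 224*v^2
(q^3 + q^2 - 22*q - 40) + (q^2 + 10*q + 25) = q^3 + 2*q^2 - 12*q - 15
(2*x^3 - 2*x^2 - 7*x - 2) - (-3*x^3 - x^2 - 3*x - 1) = 5*x^3 - x^2 - 4*x - 1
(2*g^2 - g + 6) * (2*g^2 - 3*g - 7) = 4*g^4 - 8*g^3 + g^2 - 11*g - 42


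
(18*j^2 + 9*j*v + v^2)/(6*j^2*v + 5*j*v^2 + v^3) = (6*j + v)/(v*(2*j + v))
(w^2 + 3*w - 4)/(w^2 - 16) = (w - 1)/(w - 4)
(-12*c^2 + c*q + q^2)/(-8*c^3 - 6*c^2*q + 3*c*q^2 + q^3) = (-3*c + q)/(-2*c^2 - c*q + q^2)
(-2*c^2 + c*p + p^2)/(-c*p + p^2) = (2*c + p)/p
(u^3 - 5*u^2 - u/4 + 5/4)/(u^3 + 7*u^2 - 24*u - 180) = (u^2 - 1/4)/(u^2 + 12*u + 36)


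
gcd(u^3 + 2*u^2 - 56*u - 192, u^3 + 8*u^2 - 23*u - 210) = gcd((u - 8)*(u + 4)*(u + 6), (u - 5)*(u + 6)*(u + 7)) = u + 6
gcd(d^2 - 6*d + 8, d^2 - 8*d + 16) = d - 4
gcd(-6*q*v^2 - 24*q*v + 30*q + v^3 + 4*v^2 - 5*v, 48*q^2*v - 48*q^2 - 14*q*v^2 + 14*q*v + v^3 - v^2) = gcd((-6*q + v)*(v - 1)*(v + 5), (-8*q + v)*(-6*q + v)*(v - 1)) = 6*q*v - 6*q - v^2 + v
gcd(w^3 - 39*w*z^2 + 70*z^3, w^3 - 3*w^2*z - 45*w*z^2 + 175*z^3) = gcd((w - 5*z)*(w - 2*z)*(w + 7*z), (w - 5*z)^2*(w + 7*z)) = -w^2 - 2*w*z + 35*z^2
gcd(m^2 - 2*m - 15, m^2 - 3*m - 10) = m - 5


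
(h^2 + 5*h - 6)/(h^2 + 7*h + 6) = (h - 1)/(h + 1)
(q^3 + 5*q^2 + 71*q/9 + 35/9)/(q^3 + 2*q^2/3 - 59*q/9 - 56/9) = (3*q + 5)/(3*q - 8)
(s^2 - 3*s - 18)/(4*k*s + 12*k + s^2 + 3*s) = (s - 6)/(4*k + s)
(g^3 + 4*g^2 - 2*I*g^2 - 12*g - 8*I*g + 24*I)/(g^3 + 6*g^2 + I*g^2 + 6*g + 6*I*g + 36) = (g - 2)/(g + 3*I)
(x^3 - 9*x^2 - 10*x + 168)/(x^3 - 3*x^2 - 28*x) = (x - 6)/x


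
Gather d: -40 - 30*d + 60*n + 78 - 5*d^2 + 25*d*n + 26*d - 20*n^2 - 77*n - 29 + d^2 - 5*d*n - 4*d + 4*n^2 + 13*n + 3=-4*d^2 + d*(20*n - 8) - 16*n^2 - 4*n + 12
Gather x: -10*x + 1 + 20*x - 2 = 10*x - 1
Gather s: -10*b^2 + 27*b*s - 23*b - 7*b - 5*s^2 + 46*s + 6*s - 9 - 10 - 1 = -10*b^2 - 30*b - 5*s^2 + s*(27*b + 52) - 20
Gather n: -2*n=-2*n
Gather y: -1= -1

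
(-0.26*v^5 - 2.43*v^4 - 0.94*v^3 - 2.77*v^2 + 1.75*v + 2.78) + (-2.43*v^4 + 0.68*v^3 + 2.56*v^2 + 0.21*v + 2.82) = -0.26*v^5 - 4.86*v^4 - 0.26*v^3 - 0.21*v^2 + 1.96*v + 5.6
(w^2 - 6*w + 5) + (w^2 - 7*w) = 2*w^2 - 13*w + 5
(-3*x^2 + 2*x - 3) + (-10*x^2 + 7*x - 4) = -13*x^2 + 9*x - 7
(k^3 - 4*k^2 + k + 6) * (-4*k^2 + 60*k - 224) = -4*k^5 + 76*k^4 - 468*k^3 + 932*k^2 + 136*k - 1344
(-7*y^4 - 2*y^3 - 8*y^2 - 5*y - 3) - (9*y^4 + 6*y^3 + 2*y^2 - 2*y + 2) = -16*y^4 - 8*y^3 - 10*y^2 - 3*y - 5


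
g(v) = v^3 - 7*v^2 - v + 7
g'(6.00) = 23.00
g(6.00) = -35.00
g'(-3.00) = 68.00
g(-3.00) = -80.00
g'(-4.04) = 104.52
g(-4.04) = -169.15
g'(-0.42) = 5.41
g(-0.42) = 6.11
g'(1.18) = -13.34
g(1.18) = -2.28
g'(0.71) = -9.43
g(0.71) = 3.12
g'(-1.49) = 26.52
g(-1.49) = -10.36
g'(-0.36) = 4.43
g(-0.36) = 6.41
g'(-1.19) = 19.91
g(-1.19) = -3.41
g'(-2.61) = 55.98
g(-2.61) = -55.85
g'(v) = 3*v^2 - 14*v - 1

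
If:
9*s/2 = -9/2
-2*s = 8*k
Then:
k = 1/4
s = -1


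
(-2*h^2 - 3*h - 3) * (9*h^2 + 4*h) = -18*h^4 - 35*h^3 - 39*h^2 - 12*h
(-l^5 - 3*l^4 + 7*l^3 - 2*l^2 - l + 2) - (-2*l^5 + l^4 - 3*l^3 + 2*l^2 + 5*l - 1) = l^5 - 4*l^4 + 10*l^3 - 4*l^2 - 6*l + 3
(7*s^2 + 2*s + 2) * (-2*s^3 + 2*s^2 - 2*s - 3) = -14*s^5 + 10*s^4 - 14*s^3 - 21*s^2 - 10*s - 6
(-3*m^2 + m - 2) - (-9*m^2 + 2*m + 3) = 6*m^2 - m - 5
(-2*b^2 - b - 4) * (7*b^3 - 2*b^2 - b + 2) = -14*b^5 - 3*b^4 - 24*b^3 + 5*b^2 + 2*b - 8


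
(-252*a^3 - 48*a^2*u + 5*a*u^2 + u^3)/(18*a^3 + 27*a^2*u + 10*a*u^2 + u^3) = (-42*a^2 - a*u + u^2)/(3*a^2 + 4*a*u + u^2)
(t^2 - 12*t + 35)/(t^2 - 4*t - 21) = (t - 5)/(t + 3)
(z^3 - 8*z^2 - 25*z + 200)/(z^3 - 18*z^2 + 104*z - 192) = (z^2 - 25)/(z^2 - 10*z + 24)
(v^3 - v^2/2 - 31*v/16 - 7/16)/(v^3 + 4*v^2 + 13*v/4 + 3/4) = (16*v^3 - 8*v^2 - 31*v - 7)/(4*(4*v^3 + 16*v^2 + 13*v + 3))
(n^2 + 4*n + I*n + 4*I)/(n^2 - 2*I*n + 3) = (n + 4)/(n - 3*I)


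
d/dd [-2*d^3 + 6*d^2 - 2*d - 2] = -6*d^2 + 12*d - 2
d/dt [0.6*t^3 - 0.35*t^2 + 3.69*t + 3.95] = 1.8*t^2 - 0.7*t + 3.69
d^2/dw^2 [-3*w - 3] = 0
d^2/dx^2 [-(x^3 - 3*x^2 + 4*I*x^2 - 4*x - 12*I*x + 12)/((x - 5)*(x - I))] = (x^3*(-2 - 20*I) + x^2*(-222 + 60*I) + x*(870 - 48*I) - 1366 + 160*I)/(x^6 + x^5*(-15 - 3*I) + x^4*(72 + 45*I) + x^3*(-80 - 224*I) + x^2*(-225 + 360*I) + x*(375 + 75*I) - 125*I)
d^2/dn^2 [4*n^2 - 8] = 8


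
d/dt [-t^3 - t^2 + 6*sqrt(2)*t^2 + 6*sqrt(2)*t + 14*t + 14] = -3*t^2 - 2*t + 12*sqrt(2)*t + 6*sqrt(2) + 14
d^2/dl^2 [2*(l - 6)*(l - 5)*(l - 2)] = 12*l - 52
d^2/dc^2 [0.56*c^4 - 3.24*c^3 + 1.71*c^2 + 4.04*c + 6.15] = 6.72*c^2 - 19.44*c + 3.42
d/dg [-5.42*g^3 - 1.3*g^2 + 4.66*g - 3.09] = -16.26*g^2 - 2.6*g + 4.66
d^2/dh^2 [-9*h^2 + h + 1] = -18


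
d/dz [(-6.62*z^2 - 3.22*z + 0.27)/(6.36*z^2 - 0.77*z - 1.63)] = (25.5766*z^2 + 18.1468*z + 5.4565)/(40.4496*z^4 - 9.7944*z^3 - 20.1407*z^2 + 2.5102*z + 2.6569)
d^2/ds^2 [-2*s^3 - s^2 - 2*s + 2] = -12*s - 2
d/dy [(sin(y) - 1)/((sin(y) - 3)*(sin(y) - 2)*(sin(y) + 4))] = 2*(-sin(y)^3 + 2*sin(y)^2 - sin(y) + 5)*cos(y)/((sin(y) - 3)^2*(sin(y) - 2)^2*(sin(y) + 4)^2)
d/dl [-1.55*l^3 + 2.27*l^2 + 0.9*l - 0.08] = -4.65*l^2 + 4.54*l + 0.9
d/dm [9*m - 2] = 9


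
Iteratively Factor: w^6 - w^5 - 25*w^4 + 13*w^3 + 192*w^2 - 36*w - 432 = (w - 4)*(w^5 + 3*w^4 - 13*w^3 - 39*w^2 + 36*w + 108) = (w - 4)*(w + 3)*(w^4 - 13*w^2 + 36) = (w - 4)*(w - 3)*(w + 3)*(w^3 + 3*w^2 - 4*w - 12) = (w - 4)*(w - 3)*(w - 2)*(w + 3)*(w^2 + 5*w + 6) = (w - 4)*(w - 3)*(w - 2)*(w + 2)*(w + 3)*(w + 3)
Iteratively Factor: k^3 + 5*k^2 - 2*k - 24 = (k + 3)*(k^2 + 2*k - 8) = (k - 2)*(k + 3)*(k + 4)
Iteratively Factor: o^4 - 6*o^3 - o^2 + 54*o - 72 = (o + 3)*(o^3 - 9*o^2 + 26*o - 24) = (o - 4)*(o + 3)*(o^2 - 5*o + 6) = (o - 4)*(o - 3)*(o + 3)*(o - 2)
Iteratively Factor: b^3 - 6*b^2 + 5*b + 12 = (b - 3)*(b^2 - 3*b - 4) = (b - 3)*(b + 1)*(b - 4)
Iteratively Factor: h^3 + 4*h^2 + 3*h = (h)*(h^2 + 4*h + 3) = h*(h + 3)*(h + 1)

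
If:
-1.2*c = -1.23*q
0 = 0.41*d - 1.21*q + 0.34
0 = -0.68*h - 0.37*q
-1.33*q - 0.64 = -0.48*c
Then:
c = -0.78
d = -3.08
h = 0.42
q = -0.76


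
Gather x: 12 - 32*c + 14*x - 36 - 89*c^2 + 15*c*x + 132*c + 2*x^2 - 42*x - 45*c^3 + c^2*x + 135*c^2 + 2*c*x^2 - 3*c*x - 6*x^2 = -45*c^3 + 46*c^2 + 100*c + x^2*(2*c - 4) + x*(c^2 + 12*c - 28) - 24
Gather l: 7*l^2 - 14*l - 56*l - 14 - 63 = 7*l^2 - 70*l - 77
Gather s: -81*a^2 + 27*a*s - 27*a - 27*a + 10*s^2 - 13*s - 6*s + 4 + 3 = -81*a^2 - 54*a + 10*s^2 + s*(27*a - 19) + 7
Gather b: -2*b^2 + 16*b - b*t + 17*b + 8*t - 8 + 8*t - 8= -2*b^2 + b*(33 - t) + 16*t - 16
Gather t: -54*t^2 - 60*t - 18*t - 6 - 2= -54*t^2 - 78*t - 8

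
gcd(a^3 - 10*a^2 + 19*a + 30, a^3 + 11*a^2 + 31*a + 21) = a + 1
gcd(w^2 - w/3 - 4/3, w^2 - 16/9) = w - 4/3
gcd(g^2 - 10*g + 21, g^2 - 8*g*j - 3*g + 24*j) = g - 3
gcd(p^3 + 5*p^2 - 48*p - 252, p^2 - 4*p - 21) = p - 7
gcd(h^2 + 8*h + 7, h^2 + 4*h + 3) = h + 1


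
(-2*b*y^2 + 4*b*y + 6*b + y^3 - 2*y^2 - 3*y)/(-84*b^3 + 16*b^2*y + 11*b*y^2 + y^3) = (y^2 - 2*y - 3)/(42*b^2 + 13*b*y + y^2)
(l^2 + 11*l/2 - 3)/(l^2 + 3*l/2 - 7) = (2*l^2 + 11*l - 6)/(2*l^2 + 3*l - 14)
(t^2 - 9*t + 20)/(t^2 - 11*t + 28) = (t - 5)/(t - 7)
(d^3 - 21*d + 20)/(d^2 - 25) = (d^2 - 5*d + 4)/(d - 5)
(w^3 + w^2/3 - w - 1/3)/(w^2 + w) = w - 2/3 - 1/(3*w)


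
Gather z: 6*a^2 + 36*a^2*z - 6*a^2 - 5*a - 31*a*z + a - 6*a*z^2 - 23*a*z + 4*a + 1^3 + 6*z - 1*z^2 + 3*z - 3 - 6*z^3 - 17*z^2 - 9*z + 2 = -6*z^3 + z^2*(-6*a - 18) + z*(36*a^2 - 54*a)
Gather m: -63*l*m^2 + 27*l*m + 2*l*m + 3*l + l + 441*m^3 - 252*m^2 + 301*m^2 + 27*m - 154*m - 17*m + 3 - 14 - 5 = 4*l + 441*m^3 + m^2*(49 - 63*l) + m*(29*l - 144) - 16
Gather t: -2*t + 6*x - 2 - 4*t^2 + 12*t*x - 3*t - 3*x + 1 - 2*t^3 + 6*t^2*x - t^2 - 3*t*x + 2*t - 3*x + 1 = -2*t^3 + t^2*(6*x - 5) + t*(9*x - 3)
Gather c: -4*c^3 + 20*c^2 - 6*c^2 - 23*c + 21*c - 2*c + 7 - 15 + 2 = -4*c^3 + 14*c^2 - 4*c - 6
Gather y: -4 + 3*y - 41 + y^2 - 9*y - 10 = y^2 - 6*y - 55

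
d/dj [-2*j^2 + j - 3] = 1 - 4*j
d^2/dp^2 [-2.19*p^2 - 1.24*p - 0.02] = -4.38000000000000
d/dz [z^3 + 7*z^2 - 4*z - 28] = 3*z^2 + 14*z - 4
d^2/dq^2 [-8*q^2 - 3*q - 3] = -16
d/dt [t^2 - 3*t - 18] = 2*t - 3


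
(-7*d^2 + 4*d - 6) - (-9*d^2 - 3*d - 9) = 2*d^2 + 7*d + 3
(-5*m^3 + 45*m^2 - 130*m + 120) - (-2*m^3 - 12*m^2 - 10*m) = -3*m^3 + 57*m^2 - 120*m + 120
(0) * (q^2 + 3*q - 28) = 0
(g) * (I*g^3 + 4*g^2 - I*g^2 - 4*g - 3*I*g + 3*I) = I*g^4 + 4*g^3 - I*g^3 - 4*g^2 - 3*I*g^2 + 3*I*g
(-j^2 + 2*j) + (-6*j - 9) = -j^2 - 4*j - 9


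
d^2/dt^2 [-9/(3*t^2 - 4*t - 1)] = 18*(-9*t^2 + 12*t + 4*(3*t - 2)^2 + 3)/(-3*t^2 + 4*t + 1)^3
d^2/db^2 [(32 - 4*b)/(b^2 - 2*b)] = 8*(b*(b - 2)*(3*b - 10) - 4*(b - 8)*(b - 1)^2)/(b^3*(b - 2)^3)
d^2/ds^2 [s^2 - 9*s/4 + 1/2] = 2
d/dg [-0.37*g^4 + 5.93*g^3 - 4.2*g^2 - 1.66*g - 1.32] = -1.48*g^3 + 17.79*g^2 - 8.4*g - 1.66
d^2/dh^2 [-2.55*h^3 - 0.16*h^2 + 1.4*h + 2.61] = -15.3*h - 0.32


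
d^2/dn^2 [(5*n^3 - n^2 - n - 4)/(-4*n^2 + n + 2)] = 2*(-25*n^3 + 186*n^2 - 84*n + 38)/(64*n^6 - 48*n^5 - 84*n^4 + 47*n^3 + 42*n^2 - 12*n - 8)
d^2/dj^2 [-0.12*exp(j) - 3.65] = -0.12*exp(j)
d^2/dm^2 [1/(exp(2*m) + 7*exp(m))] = (-(exp(m) + 7)*(4*exp(m) + 7) + 2*(2*exp(m) + 7)^2)*exp(-m)/(exp(m) + 7)^3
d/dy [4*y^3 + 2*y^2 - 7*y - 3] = 12*y^2 + 4*y - 7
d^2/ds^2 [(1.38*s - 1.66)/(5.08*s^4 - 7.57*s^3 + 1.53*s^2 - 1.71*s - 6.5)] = (427.353984*s^7 - 1705.872128*s^6 + 2453.928924*s^5 - 1397.726004*s^4 + 1247.38644*s^3 - 1624.837776*s^2 + 598.484748*s - 73.402812)/(131.096512*s^12 - 586.063344*s^11 + 991.778052*s^10 - 919.207333*s^9 + 190.034463*s^8 + 1072.8876*s^7 - 1253.591943*s^6 + 712.071972*s^5 + 106.820769*s^4 - 862.462011*s^3 + 136.90755*s^2 - 216.7425*s - 274.625)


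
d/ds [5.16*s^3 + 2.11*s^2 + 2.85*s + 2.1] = 15.48*s^2 + 4.22*s + 2.85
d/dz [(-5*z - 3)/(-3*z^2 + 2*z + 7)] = (-15*z^2 - 18*z - 29)/(9*z^4 - 12*z^3 - 38*z^2 + 28*z + 49)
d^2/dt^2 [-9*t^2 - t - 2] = -18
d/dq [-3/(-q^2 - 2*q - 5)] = 6*(-q - 1)/(q^2 + 2*q + 5)^2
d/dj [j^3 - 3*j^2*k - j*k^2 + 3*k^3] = 3*j^2 - 6*j*k - k^2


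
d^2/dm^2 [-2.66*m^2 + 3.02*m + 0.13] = -5.32000000000000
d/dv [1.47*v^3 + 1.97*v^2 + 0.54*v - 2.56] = 4.41*v^2 + 3.94*v + 0.54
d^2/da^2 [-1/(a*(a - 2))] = 2*(-3*a^2 + 6*a - 4)/(a^3*(a^3 - 6*a^2 + 12*a - 8))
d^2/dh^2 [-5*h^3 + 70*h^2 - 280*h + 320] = 140 - 30*h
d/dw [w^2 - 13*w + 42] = 2*w - 13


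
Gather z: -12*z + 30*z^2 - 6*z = 30*z^2 - 18*z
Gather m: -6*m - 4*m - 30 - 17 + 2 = -10*m - 45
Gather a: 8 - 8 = 0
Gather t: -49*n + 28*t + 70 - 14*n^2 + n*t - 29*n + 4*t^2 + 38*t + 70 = -14*n^2 - 78*n + 4*t^2 + t*(n + 66) + 140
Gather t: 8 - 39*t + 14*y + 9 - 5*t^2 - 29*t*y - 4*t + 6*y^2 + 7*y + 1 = -5*t^2 + t*(-29*y - 43) + 6*y^2 + 21*y + 18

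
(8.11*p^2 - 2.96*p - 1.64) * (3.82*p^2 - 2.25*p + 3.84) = 30.9802*p^4 - 29.5547*p^3 + 31.5376*p^2 - 7.6764*p - 6.2976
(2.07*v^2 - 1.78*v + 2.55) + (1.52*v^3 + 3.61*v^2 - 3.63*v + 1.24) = 1.52*v^3 + 5.68*v^2 - 5.41*v + 3.79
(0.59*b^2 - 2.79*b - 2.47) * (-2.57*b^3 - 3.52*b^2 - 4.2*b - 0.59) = -1.5163*b^5 + 5.0935*b^4 + 13.6907*b^3 + 20.0643*b^2 + 12.0201*b + 1.4573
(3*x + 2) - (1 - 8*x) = 11*x + 1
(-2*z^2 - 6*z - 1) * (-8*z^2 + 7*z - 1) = 16*z^4 + 34*z^3 - 32*z^2 - z + 1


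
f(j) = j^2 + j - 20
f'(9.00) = 19.00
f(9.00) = 70.00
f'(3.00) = 7.00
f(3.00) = -8.00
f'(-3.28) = -5.56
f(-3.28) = -12.52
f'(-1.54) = -2.08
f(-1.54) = -19.17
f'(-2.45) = -3.90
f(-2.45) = -16.45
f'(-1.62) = -2.24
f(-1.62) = -19.00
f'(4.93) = 10.86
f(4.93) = 9.23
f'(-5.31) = -9.62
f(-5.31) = 2.89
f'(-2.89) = -4.78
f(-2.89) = -14.54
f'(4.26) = 9.52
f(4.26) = 2.41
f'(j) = 2*j + 1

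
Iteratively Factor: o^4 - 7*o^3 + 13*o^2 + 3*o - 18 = (o - 3)*(o^3 - 4*o^2 + o + 6) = (o - 3)*(o + 1)*(o^2 - 5*o + 6) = (o - 3)*(o - 2)*(o + 1)*(o - 3)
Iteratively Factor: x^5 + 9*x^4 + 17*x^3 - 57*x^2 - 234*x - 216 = (x + 3)*(x^4 + 6*x^3 - x^2 - 54*x - 72) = (x + 2)*(x + 3)*(x^3 + 4*x^2 - 9*x - 36) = (x + 2)*(x + 3)*(x + 4)*(x^2 - 9) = (x + 2)*(x + 3)^2*(x + 4)*(x - 3)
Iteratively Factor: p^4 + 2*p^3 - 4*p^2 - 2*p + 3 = (p + 1)*(p^3 + p^2 - 5*p + 3) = (p - 1)*(p + 1)*(p^2 + 2*p - 3) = (p - 1)*(p + 1)*(p + 3)*(p - 1)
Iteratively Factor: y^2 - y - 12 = (y + 3)*(y - 4)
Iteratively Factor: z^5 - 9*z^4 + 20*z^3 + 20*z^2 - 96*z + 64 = (z + 2)*(z^4 - 11*z^3 + 42*z^2 - 64*z + 32) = (z - 4)*(z + 2)*(z^3 - 7*z^2 + 14*z - 8) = (z - 4)*(z - 2)*(z + 2)*(z^2 - 5*z + 4) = (z - 4)*(z - 2)*(z - 1)*(z + 2)*(z - 4)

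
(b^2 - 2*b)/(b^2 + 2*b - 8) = b/(b + 4)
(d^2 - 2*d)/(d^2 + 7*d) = (d - 2)/(d + 7)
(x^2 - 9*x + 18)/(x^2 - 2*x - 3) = (x - 6)/(x + 1)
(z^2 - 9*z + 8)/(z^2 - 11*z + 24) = (z - 1)/(z - 3)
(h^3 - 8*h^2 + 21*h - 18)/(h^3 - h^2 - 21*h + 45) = (h - 2)/(h + 5)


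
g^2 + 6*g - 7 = (g - 1)*(g + 7)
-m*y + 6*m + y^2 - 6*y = (-m + y)*(y - 6)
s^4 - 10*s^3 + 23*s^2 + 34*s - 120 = (s - 5)*(s - 4)*(s - 3)*(s + 2)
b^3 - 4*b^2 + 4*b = b*(b - 2)^2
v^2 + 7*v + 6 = (v + 1)*(v + 6)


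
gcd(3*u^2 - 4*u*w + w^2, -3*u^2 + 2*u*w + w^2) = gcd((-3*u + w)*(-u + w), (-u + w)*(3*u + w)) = u - w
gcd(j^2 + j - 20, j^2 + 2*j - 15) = j + 5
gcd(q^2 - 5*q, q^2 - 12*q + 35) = q - 5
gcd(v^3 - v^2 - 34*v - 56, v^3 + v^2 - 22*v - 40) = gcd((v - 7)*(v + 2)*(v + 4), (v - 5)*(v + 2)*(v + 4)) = v^2 + 6*v + 8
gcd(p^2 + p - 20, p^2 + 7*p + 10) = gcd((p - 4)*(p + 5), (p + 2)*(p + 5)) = p + 5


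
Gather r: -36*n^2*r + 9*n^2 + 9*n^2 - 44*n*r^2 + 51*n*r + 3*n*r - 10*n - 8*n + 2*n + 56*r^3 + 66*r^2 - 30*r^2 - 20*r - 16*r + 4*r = 18*n^2 - 16*n + 56*r^3 + r^2*(36 - 44*n) + r*(-36*n^2 + 54*n - 32)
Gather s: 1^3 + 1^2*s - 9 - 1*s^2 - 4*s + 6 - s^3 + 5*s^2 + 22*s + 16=-s^3 + 4*s^2 + 19*s + 14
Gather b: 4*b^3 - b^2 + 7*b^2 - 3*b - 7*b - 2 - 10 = 4*b^3 + 6*b^2 - 10*b - 12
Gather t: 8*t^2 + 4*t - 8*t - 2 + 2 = 8*t^2 - 4*t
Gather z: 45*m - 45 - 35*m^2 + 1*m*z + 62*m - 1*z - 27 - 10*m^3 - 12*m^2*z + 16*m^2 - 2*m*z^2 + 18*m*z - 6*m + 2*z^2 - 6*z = -10*m^3 - 19*m^2 + 101*m + z^2*(2 - 2*m) + z*(-12*m^2 + 19*m - 7) - 72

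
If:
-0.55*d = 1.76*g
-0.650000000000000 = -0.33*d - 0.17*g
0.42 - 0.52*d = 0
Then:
No Solution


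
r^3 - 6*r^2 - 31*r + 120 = (r - 8)*(r - 3)*(r + 5)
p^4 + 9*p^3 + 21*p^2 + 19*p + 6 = (p + 1)^3*(p + 6)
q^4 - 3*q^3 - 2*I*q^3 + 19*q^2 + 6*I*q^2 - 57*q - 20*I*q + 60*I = (q - 3)*(q - 5*I)*(q - I)*(q + 4*I)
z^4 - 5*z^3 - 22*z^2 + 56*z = z*(z - 7)*(z - 2)*(z + 4)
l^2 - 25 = (l - 5)*(l + 5)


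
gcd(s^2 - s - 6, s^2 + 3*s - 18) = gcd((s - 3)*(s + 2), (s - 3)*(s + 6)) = s - 3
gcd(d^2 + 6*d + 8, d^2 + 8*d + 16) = d + 4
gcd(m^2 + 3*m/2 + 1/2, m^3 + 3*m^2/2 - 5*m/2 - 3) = m + 1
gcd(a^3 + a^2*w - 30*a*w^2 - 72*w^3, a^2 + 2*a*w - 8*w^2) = a + 4*w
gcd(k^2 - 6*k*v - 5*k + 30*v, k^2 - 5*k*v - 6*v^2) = -k + 6*v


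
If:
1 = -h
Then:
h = -1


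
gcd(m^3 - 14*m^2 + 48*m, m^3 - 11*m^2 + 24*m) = m^2 - 8*m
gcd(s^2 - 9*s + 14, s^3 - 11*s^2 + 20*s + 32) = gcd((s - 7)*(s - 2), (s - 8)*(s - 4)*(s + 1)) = 1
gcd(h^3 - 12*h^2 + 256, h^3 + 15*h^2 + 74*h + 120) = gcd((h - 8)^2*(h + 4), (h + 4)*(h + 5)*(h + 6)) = h + 4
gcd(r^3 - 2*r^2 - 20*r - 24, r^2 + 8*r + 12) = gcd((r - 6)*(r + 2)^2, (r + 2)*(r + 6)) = r + 2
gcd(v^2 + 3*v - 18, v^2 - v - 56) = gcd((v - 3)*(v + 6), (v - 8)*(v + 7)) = 1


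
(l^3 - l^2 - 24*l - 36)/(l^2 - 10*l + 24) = (l^2 + 5*l + 6)/(l - 4)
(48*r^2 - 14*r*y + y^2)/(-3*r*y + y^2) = (-48*r^2 + 14*r*y - y^2)/(y*(3*r - y))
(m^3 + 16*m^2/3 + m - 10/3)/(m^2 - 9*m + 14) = (m^3 + 16*m^2/3 + m - 10/3)/(m^2 - 9*m + 14)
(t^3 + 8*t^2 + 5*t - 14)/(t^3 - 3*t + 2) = (t + 7)/(t - 1)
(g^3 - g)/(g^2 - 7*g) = (g^2 - 1)/(g - 7)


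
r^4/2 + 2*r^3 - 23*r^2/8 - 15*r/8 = r*(r/2 + 1/4)*(r - 3/2)*(r + 5)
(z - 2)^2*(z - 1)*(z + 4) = z^4 - z^3 - 12*z^2 + 28*z - 16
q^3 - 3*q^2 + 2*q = q*(q - 2)*(q - 1)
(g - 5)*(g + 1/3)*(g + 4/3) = g^3 - 10*g^2/3 - 71*g/9 - 20/9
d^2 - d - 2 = (d - 2)*(d + 1)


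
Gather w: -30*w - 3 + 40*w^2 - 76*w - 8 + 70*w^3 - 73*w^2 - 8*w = 70*w^3 - 33*w^2 - 114*w - 11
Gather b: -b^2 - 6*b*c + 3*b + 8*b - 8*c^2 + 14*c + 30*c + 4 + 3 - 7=-b^2 + b*(11 - 6*c) - 8*c^2 + 44*c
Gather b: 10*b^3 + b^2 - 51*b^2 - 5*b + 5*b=10*b^3 - 50*b^2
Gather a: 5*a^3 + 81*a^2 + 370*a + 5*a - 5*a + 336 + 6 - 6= 5*a^3 + 81*a^2 + 370*a + 336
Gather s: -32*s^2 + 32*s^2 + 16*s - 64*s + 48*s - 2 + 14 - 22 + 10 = 0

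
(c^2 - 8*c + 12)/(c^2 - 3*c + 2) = (c - 6)/(c - 1)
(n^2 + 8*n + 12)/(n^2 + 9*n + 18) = (n + 2)/(n + 3)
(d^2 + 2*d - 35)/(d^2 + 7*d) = (d - 5)/d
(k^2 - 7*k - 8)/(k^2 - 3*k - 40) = (k + 1)/(k + 5)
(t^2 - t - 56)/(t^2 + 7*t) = (t - 8)/t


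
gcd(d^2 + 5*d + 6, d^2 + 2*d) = d + 2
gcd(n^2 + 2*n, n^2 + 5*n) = n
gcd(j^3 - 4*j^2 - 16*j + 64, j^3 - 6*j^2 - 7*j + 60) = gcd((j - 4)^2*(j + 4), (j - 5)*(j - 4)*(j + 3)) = j - 4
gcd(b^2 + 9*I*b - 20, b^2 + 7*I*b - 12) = b + 4*I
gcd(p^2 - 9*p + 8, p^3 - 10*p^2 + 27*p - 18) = p - 1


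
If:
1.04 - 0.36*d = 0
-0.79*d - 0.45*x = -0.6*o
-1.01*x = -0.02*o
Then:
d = 2.89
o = 3.86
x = 0.08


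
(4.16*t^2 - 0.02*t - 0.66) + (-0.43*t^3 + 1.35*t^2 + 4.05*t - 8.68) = -0.43*t^3 + 5.51*t^2 + 4.03*t - 9.34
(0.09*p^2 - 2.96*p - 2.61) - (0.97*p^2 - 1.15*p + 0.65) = -0.88*p^2 - 1.81*p - 3.26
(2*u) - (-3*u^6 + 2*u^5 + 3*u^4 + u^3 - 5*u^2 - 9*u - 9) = 3*u^6 - 2*u^5 - 3*u^4 - u^3 + 5*u^2 + 11*u + 9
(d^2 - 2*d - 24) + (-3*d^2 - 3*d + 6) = -2*d^2 - 5*d - 18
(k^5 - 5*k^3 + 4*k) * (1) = k^5 - 5*k^3 + 4*k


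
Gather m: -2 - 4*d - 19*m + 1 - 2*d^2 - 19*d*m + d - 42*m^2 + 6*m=-2*d^2 - 3*d - 42*m^2 + m*(-19*d - 13) - 1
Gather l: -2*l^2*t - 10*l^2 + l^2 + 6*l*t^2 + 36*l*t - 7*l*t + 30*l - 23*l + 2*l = l^2*(-2*t - 9) + l*(6*t^2 + 29*t + 9)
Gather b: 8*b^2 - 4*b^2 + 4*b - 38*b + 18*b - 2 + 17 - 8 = 4*b^2 - 16*b + 7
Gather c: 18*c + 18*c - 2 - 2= 36*c - 4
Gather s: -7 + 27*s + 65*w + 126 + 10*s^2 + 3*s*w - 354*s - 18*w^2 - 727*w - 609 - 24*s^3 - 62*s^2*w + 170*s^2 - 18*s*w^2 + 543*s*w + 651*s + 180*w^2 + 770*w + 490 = -24*s^3 + s^2*(180 - 62*w) + s*(-18*w^2 + 546*w + 324) + 162*w^2 + 108*w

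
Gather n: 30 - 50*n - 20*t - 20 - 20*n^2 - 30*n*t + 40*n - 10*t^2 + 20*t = -20*n^2 + n*(-30*t - 10) - 10*t^2 + 10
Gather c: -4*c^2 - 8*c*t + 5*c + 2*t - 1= -4*c^2 + c*(5 - 8*t) + 2*t - 1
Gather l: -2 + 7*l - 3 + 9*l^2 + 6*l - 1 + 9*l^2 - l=18*l^2 + 12*l - 6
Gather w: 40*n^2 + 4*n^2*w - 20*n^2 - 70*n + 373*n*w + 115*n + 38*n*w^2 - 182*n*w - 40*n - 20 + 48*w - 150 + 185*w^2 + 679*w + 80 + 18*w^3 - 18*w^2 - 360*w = 20*n^2 + 5*n + 18*w^3 + w^2*(38*n + 167) + w*(4*n^2 + 191*n + 367) - 90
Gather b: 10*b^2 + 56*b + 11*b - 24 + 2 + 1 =10*b^2 + 67*b - 21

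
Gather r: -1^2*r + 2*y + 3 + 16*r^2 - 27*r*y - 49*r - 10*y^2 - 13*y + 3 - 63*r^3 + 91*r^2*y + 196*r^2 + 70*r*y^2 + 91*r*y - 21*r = -63*r^3 + r^2*(91*y + 212) + r*(70*y^2 + 64*y - 71) - 10*y^2 - 11*y + 6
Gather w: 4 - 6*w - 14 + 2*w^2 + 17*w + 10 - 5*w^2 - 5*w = -3*w^2 + 6*w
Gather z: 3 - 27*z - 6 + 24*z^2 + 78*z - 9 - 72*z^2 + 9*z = -48*z^2 + 60*z - 12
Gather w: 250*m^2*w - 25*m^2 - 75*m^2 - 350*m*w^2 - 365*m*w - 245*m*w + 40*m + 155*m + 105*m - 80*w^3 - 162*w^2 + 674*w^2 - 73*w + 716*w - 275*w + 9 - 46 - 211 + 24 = -100*m^2 + 300*m - 80*w^3 + w^2*(512 - 350*m) + w*(250*m^2 - 610*m + 368) - 224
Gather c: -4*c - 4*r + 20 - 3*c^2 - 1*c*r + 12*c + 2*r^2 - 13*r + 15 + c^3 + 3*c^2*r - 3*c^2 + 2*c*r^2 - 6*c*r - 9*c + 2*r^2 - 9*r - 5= c^3 + c^2*(3*r - 6) + c*(2*r^2 - 7*r - 1) + 4*r^2 - 26*r + 30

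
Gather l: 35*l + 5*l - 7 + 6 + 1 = 40*l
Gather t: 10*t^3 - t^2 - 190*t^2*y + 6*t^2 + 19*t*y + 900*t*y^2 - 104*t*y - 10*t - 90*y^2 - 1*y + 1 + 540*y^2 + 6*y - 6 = 10*t^3 + t^2*(5 - 190*y) + t*(900*y^2 - 85*y - 10) + 450*y^2 + 5*y - 5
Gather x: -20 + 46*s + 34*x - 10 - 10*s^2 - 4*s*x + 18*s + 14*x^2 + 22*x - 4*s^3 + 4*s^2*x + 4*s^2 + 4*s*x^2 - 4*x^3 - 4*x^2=-4*s^3 - 6*s^2 + 64*s - 4*x^3 + x^2*(4*s + 10) + x*(4*s^2 - 4*s + 56) - 30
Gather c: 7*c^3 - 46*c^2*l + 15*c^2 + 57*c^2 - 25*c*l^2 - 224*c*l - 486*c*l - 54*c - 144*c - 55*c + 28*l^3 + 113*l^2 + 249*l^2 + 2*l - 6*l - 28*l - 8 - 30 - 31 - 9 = 7*c^3 + c^2*(72 - 46*l) + c*(-25*l^2 - 710*l - 253) + 28*l^3 + 362*l^2 - 32*l - 78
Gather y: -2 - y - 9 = -y - 11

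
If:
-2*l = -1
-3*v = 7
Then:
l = 1/2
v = -7/3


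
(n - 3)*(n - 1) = n^2 - 4*n + 3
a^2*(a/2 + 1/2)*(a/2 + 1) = a^4/4 + 3*a^3/4 + a^2/2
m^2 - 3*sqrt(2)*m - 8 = (m - 4*sqrt(2))*(m + sqrt(2))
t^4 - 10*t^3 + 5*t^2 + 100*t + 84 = (t - 7)*(t - 6)*(t + 1)*(t + 2)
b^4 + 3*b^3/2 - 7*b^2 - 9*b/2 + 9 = (b - 2)*(b - 1)*(b + 3/2)*(b + 3)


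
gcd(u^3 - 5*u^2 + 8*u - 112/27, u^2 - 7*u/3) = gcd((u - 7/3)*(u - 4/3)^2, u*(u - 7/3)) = u - 7/3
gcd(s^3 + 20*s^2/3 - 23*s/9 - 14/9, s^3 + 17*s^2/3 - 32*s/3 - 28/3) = s + 7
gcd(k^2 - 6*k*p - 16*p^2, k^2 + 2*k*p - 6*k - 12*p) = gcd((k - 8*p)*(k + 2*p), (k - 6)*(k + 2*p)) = k + 2*p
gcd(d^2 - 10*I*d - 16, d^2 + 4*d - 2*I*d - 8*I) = d - 2*I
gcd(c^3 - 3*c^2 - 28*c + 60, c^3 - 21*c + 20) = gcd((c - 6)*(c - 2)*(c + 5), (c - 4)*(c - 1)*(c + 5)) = c + 5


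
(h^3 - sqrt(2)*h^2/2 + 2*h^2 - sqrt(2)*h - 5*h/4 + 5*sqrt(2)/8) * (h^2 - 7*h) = h^5 - 5*h^4 - sqrt(2)*h^4/2 - 61*h^3/4 + 5*sqrt(2)*h^3/2 + 35*h^2/4 + 61*sqrt(2)*h^2/8 - 35*sqrt(2)*h/8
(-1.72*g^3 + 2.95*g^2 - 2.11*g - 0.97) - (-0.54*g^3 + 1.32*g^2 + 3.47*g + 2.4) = -1.18*g^3 + 1.63*g^2 - 5.58*g - 3.37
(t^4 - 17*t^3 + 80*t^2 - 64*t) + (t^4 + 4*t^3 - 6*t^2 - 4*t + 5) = 2*t^4 - 13*t^3 + 74*t^2 - 68*t + 5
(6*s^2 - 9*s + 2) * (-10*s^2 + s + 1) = -60*s^4 + 96*s^3 - 23*s^2 - 7*s + 2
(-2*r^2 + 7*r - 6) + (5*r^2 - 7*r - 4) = 3*r^2 - 10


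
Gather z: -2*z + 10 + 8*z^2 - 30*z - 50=8*z^2 - 32*z - 40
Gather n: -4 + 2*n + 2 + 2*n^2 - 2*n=2*n^2 - 2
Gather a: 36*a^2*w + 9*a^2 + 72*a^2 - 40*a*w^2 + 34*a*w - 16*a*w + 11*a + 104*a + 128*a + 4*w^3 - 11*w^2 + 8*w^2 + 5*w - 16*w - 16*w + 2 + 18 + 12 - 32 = a^2*(36*w + 81) + a*(-40*w^2 + 18*w + 243) + 4*w^3 - 3*w^2 - 27*w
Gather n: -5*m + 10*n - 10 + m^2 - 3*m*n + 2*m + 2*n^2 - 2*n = m^2 - 3*m + 2*n^2 + n*(8 - 3*m) - 10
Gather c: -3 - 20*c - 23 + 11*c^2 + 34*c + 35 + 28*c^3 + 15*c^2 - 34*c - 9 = 28*c^3 + 26*c^2 - 20*c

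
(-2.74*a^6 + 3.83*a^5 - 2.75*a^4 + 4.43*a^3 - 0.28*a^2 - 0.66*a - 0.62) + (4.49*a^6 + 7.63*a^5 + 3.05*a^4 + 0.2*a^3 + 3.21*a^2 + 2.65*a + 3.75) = 1.75*a^6 + 11.46*a^5 + 0.3*a^4 + 4.63*a^3 + 2.93*a^2 + 1.99*a + 3.13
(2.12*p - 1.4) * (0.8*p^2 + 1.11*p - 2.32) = 1.696*p^3 + 1.2332*p^2 - 6.4724*p + 3.248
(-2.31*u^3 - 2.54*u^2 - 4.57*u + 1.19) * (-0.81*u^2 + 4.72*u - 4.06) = 1.8711*u^5 - 8.8458*u^4 + 1.0915*u^3 - 12.2219*u^2 + 24.171*u - 4.8314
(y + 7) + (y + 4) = 2*y + 11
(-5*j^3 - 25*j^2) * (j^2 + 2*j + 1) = -5*j^5 - 35*j^4 - 55*j^3 - 25*j^2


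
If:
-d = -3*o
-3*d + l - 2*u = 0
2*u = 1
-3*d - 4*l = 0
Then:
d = -4/15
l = 1/5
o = -4/45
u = 1/2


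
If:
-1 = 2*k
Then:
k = -1/2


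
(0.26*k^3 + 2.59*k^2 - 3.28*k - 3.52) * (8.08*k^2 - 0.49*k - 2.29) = 2.1008*k^5 + 20.7998*k^4 - 28.3669*k^3 - 32.7655*k^2 + 9.236*k + 8.0608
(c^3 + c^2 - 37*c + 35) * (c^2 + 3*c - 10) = c^5 + 4*c^4 - 44*c^3 - 86*c^2 + 475*c - 350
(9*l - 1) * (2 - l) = -9*l^2 + 19*l - 2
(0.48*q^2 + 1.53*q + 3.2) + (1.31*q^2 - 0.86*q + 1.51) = 1.79*q^2 + 0.67*q + 4.71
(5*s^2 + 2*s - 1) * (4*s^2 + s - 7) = 20*s^4 + 13*s^3 - 37*s^2 - 15*s + 7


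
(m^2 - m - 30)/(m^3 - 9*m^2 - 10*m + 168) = (m + 5)/(m^2 - 3*m - 28)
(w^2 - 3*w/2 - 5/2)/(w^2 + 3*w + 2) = (w - 5/2)/(w + 2)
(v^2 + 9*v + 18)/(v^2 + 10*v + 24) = (v + 3)/(v + 4)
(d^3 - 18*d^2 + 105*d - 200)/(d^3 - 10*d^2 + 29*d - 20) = (d^2 - 13*d + 40)/(d^2 - 5*d + 4)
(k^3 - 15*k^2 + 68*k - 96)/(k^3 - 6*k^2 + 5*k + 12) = (k - 8)/(k + 1)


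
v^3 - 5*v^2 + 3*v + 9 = (v - 3)^2*(v + 1)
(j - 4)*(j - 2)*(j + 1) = j^3 - 5*j^2 + 2*j + 8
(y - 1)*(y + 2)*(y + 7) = y^3 + 8*y^2 + 5*y - 14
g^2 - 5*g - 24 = (g - 8)*(g + 3)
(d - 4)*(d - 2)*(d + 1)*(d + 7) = d^4 + 2*d^3 - 33*d^2 + 22*d + 56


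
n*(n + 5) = n^2 + 5*n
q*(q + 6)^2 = q^3 + 12*q^2 + 36*q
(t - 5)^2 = t^2 - 10*t + 25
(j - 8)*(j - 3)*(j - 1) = j^3 - 12*j^2 + 35*j - 24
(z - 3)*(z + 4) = z^2 + z - 12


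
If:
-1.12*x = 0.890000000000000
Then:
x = -0.79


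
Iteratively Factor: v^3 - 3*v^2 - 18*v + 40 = (v - 5)*(v^2 + 2*v - 8) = (v - 5)*(v + 4)*(v - 2)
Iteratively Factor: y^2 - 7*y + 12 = (y - 4)*(y - 3)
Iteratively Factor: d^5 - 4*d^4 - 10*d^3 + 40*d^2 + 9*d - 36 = (d - 4)*(d^4 - 10*d^2 + 9) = (d - 4)*(d - 1)*(d^3 + d^2 - 9*d - 9) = (d - 4)*(d - 1)*(d + 3)*(d^2 - 2*d - 3) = (d - 4)*(d - 1)*(d + 1)*(d + 3)*(d - 3)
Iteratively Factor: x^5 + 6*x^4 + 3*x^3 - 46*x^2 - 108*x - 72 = (x + 2)*(x^4 + 4*x^3 - 5*x^2 - 36*x - 36) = (x - 3)*(x + 2)*(x^3 + 7*x^2 + 16*x + 12) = (x - 3)*(x + 2)*(x + 3)*(x^2 + 4*x + 4) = (x - 3)*(x + 2)^2*(x + 3)*(x + 2)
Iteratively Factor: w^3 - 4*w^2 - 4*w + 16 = (w - 2)*(w^2 - 2*w - 8) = (w - 2)*(w + 2)*(w - 4)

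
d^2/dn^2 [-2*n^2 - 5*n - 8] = -4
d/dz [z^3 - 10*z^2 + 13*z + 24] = 3*z^2 - 20*z + 13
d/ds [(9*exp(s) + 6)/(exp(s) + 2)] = 12*exp(s)/(exp(s) + 2)^2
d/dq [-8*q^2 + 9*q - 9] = 9 - 16*q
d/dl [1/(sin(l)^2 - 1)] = -2*sin(l)/cos(l)^3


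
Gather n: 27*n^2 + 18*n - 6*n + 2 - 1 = 27*n^2 + 12*n + 1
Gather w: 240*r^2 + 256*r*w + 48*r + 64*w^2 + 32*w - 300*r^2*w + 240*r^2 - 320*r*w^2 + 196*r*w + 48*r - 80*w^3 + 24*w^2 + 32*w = 480*r^2 + 96*r - 80*w^3 + w^2*(88 - 320*r) + w*(-300*r^2 + 452*r + 64)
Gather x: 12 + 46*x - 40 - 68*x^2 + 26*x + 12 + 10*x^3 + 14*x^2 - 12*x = 10*x^3 - 54*x^2 + 60*x - 16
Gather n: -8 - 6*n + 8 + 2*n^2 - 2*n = 2*n^2 - 8*n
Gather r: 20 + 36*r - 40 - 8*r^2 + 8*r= -8*r^2 + 44*r - 20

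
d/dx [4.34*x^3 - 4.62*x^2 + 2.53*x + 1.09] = 13.02*x^2 - 9.24*x + 2.53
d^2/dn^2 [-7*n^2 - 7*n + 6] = -14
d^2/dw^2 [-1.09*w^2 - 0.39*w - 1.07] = -2.18000000000000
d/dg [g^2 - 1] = 2*g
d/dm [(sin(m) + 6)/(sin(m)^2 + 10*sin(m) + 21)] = (-12*sin(m) + cos(m)^2 - 40)*cos(m)/(sin(m)^2 + 10*sin(m) + 21)^2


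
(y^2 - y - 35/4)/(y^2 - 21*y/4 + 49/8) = 2*(2*y + 5)/(4*y - 7)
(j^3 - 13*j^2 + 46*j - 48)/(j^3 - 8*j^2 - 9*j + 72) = (j - 2)/(j + 3)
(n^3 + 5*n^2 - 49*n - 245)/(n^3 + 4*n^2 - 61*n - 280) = (n - 7)/(n - 8)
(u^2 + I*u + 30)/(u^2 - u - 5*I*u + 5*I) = (u + 6*I)/(u - 1)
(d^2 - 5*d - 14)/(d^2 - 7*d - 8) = (-d^2 + 5*d + 14)/(-d^2 + 7*d + 8)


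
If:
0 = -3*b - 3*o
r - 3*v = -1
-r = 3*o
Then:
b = v - 1/3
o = 1/3 - v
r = 3*v - 1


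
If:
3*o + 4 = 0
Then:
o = -4/3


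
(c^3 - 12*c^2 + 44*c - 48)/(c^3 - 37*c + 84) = (c^2 - 8*c + 12)/(c^2 + 4*c - 21)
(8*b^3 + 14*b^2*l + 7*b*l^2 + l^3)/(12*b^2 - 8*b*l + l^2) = (8*b^3 + 14*b^2*l + 7*b*l^2 + l^3)/(12*b^2 - 8*b*l + l^2)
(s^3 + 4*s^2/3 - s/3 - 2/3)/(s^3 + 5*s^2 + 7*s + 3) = (s - 2/3)/(s + 3)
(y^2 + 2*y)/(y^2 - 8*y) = (y + 2)/(y - 8)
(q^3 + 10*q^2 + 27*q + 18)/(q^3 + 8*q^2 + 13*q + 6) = (q + 3)/(q + 1)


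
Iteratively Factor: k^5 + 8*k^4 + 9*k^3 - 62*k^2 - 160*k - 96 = (k + 4)*(k^4 + 4*k^3 - 7*k^2 - 34*k - 24) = (k + 2)*(k + 4)*(k^3 + 2*k^2 - 11*k - 12) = (k + 2)*(k + 4)^2*(k^2 - 2*k - 3) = (k - 3)*(k + 2)*(k + 4)^2*(k + 1)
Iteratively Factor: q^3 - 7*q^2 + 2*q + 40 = (q - 4)*(q^2 - 3*q - 10) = (q - 5)*(q - 4)*(q + 2)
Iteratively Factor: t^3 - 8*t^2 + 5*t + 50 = (t + 2)*(t^2 - 10*t + 25) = (t - 5)*(t + 2)*(t - 5)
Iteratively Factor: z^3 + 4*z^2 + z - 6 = (z + 3)*(z^2 + z - 2) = (z + 2)*(z + 3)*(z - 1)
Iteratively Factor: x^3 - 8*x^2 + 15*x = (x)*(x^2 - 8*x + 15) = x*(x - 5)*(x - 3)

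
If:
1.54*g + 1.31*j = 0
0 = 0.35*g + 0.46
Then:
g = -1.31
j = 1.55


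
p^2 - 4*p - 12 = (p - 6)*(p + 2)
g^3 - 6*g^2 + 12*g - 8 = (g - 2)^3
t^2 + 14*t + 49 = (t + 7)^2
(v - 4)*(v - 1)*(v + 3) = v^3 - 2*v^2 - 11*v + 12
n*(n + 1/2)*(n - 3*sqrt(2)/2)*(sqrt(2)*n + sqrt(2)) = sqrt(2)*n^4 - 3*n^3 + 3*sqrt(2)*n^3/2 - 9*n^2/2 + sqrt(2)*n^2/2 - 3*n/2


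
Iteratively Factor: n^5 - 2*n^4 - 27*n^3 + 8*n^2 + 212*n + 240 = (n + 2)*(n^4 - 4*n^3 - 19*n^2 + 46*n + 120) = (n - 5)*(n + 2)*(n^3 + n^2 - 14*n - 24) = (n - 5)*(n + 2)*(n + 3)*(n^2 - 2*n - 8) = (n - 5)*(n - 4)*(n + 2)*(n + 3)*(n + 2)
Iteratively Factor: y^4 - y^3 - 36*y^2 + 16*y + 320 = (y - 4)*(y^3 + 3*y^2 - 24*y - 80) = (y - 5)*(y - 4)*(y^2 + 8*y + 16) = (y - 5)*(y - 4)*(y + 4)*(y + 4)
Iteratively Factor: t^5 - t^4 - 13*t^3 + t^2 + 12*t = (t)*(t^4 - t^3 - 13*t^2 + t + 12) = t*(t + 3)*(t^3 - 4*t^2 - t + 4) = t*(t - 4)*(t + 3)*(t^2 - 1) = t*(t - 4)*(t - 1)*(t + 3)*(t + 1)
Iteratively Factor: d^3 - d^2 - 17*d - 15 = (d - 5)*(d^2 + 4*d + 3) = (d - 5)*(d + 1)*(d + 3)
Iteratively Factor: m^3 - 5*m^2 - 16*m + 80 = (m + 4)*(m^2 - 9*m + 20) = (m - 4)*(m + 4)*(m - 5)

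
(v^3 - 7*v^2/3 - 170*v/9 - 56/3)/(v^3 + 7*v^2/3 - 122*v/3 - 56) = (v + 7/3)/(v + 7)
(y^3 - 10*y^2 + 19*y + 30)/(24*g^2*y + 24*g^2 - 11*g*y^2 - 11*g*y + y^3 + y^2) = (y^2 - 11*y + 30)/(24*g^2 - 11*g*y + y^2)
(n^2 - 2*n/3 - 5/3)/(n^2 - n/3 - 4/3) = (3*n - 5)/(3*n - 4)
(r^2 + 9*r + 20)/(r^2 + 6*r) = (r^2 + 9*r + 20)/(r*(r + 6))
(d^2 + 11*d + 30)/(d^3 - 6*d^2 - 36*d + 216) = (d + 5)/(d^2 - 12*d + 36)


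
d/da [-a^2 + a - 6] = 1 - 2*a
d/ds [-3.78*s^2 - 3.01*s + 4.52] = -7.56*s - 3.01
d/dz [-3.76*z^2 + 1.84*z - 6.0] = 1.84 - 7.52*z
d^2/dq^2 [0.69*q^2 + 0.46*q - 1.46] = 1.38000000000000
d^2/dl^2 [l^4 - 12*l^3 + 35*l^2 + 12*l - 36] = 12*l^2 - 72*l + 70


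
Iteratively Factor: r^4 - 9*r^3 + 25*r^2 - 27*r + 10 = (r - 2)*(r^3 - 7*r^2 + 11*r - 5) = (r - 2)*(r - 1)*(r^2 - 6*r + 5) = (r - 5)*(r - 2)*(r - 1)*(r - 1)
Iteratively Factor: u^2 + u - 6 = (u + 3)*(u - 2)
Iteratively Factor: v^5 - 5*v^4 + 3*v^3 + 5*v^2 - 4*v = (v - 1)*(v^4 - 4*v^3 - v^2 + 4*v) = (v - 1)*(v + 1)*(v^3 - 5*v^2 + 4*v) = (v - 1)^2*(v + 1)*(v^2 - 4*v) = (v - 4)*(v - 1)^2*(v + 1)*(v)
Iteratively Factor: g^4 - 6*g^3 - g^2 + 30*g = (g - 3)*(g^3 - 3*g^2 - 10*g) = g*(g - 3)*(g^2 - 3*g - 10) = g*(g - 3)*(g + 2)*(g - 5)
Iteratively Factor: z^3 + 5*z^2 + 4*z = (z + 4)*(z^2 + z) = (z + 1)*(z + 4)*(z)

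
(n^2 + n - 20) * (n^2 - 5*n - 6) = n^4 - 4*n^3 - 31*n^2 + 94*n + 120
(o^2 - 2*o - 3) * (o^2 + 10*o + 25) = o^4 + 8*o^3 + 2*o^2 - 80*o - 75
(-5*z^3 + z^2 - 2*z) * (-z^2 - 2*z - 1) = 5*z^5 + 9*z^4 + 5*z^3 + 3*z^2 + 2*z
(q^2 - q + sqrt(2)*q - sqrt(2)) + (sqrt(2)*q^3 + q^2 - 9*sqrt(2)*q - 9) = sqrt(2)*q^3 + 2*q^2 - 8*sqrt(2)*q - q - 9 - sqrt(2)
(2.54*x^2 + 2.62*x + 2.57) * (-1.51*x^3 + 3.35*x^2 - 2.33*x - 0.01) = -3.8354*x^5 + 4.5528*x^4 - 1.0219*x^3 + 2.4795*x^2 - 6.0143*x - 0.0257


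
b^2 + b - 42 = (b - 6)*(b + 7)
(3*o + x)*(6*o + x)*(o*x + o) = 18*o^3*x + 18*o^3 + 9*o^2*x^2 + 9*o^2*x + o*x^3 + o*x^2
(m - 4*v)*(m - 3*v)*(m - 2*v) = m^3 - 9*m^2*v + 26*m*v^2 - 24*v^3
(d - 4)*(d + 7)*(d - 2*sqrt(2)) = d^3 - 2*sqrt(2)*d^2 + 3*d^2 - 28*d - 6*sqrt(2)*d + 56*sqrt(2)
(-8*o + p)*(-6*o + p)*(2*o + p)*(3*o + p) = 288*o^4 + 156*o^3*p - 16*o^2*p^2 - 9*o*p^3 + p^4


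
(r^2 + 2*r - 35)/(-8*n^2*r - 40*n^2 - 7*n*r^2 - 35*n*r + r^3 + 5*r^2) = (-r^2 - 2*r + 35)/(8*n^2*r + 40*n^2 + 7*n*r^2 + 35*n*r - r^3 - 5*r^2)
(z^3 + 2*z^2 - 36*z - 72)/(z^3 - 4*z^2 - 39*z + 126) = (z^2 - 4*z - 12)/(z^2 - 10*z + 21)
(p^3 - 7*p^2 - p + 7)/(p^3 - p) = (p - 7)/p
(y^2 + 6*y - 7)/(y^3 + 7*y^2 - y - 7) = 1/(y + 1)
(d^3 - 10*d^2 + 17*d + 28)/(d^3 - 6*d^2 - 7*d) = (d - 4)/d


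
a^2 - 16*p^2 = (a - 4*p)*(a + 4*p)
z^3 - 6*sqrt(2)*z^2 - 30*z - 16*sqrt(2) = (z - 8*sqrt(2))*(z + sqrt(2))^2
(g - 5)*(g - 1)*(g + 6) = g^3 - 31*g + 30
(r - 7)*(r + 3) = r^2 - 4*r - 21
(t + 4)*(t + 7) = t^2 + 11*t + 28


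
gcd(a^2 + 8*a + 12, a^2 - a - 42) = a + 6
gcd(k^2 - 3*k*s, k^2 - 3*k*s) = -k^2 + 3*k*s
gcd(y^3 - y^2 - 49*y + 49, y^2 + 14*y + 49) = y + 7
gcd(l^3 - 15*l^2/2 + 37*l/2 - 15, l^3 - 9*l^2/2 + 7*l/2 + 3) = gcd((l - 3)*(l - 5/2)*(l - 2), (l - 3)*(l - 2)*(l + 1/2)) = l^2 - 5*l + 6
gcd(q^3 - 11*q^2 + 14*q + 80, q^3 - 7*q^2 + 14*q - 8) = 1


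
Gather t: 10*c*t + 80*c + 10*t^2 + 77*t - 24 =80*c + 10*t^2 + t*(10*c + 77) - 24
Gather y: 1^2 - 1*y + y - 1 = 0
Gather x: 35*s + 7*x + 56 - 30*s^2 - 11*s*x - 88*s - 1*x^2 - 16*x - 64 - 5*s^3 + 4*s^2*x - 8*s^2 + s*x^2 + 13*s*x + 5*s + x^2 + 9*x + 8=-5*s^3 - 38*s^2 + s*x^2 - 48*s + x*(4*s^2 + 2*s)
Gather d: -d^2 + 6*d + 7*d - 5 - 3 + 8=-d^2 + 13*d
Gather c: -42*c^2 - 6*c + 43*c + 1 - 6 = -42*c^2 + 37*c - 5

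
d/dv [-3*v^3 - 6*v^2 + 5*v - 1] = -9*v^2 - 12*v + 5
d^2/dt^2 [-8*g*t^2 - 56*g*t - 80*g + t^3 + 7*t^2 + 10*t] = -16*g + 6*t + 14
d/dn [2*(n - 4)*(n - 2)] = 4*n - 12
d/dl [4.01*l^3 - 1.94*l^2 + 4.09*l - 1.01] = 12.03*l^2 - 3.88*l + 4.09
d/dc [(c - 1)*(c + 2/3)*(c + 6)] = 3*c^2 + 34*c/3 - 8/3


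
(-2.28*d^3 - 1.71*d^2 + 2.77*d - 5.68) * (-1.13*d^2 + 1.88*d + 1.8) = 2.5764*d^5 - 2.3541*d^4 - 10.4489*d^3 + 8.548*d^2 - 5.6924*d - 10.224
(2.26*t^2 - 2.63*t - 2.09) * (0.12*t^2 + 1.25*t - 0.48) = 0.2712*t^4 + 2.5094*t^3 - 4.6231*t^2 - 1.3501*t + 1.0032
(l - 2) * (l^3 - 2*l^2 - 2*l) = l^4 - 4*l^3 + 2*l^2 + 4*l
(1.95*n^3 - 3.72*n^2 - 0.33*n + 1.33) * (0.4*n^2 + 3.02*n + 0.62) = 0.78*n^5 + 4.401*n^4 - 10.1574*n^3 - 2.771*n^2 + 3.812*n + 0.8246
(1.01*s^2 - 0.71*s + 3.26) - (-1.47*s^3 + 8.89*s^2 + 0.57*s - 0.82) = 1.47*s^3 - 7.88*s^2 - 1.28*s + 4.08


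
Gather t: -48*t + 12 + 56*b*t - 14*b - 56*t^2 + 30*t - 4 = -14*b - 56*t^2 + t*(56*b - 18) + 8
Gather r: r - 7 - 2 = r - 9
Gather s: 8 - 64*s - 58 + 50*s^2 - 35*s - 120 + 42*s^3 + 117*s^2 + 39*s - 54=42*s^3 + 167*s^2 - 60*s - 224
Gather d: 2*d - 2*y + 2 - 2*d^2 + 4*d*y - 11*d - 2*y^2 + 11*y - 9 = -2*d^2 + d*(4*y - 9) - 2*y^2 + 9*y - 7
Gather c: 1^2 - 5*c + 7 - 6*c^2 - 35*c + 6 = -6*c^2 - 40*c + 14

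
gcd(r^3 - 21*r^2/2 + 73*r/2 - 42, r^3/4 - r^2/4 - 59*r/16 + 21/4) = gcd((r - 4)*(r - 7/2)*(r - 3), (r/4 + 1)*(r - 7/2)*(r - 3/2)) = r - 7/2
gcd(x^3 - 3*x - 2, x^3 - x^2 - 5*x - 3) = x^2 + 2*x + 1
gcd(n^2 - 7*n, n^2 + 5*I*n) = n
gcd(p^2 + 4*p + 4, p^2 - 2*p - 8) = p + 2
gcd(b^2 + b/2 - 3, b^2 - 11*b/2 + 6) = b - 3/2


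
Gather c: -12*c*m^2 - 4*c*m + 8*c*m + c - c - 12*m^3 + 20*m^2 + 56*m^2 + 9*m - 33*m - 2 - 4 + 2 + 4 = c*(-12*m^2 + 4*m) - 12*m^3 + 76*m^2 - 24*m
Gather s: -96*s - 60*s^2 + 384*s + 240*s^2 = 180*s^2 + 288*s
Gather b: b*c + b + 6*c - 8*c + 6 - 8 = b*(c + 1) - 2*c - 2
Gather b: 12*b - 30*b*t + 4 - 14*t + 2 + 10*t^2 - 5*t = b*(12 - 30*t) + 10*t^2 - 19*t + 6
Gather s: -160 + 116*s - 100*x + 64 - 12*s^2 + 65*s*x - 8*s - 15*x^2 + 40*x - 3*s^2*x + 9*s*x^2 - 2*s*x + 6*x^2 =s^2*(-3*x - 12) + s*(9*x^2 + 63*x + 108) - 9*x^2 - 60*x - 96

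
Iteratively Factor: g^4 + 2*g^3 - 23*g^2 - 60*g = (g - 5)*(g^3 + 7*g^2 + 12*g) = (g - 5)*(g + 3)*(g^2 + 4*g) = g*(g - 5)*(g + 3)*(g + 4)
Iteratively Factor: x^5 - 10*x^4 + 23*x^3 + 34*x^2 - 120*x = (x - 4)*(x^4 - 6*x^3 - x^2 + 30*x) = (x - 5)*(x - 4)*(x^3 - x^2 - 6*x) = (x - 5)*(x - 4)*(x + 2)*(x^2 - 3*x) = x*(x - 5)*(x - 4)*(x + 2)*(x - 3)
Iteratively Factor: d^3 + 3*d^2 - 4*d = (d - 1)*(d^2 + 4*d) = (d - 1)*(d + 4)*(d)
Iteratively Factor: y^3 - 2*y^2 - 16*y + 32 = (y - 2)*(y^2 - 16) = (y - 2)*(y + 4)*(y - 4)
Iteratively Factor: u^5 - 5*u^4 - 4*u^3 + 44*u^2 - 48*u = (u - 4)*(u^4 - u^3 - 8*u^2 + 12*u) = u*(u - 4)*(u^3 - u^2 - 8*u + 12) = u*(u - 4)*(u - 2)*(u^2 + u - 6) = u*(u - 4)*(u - 2)^2*(u + 3)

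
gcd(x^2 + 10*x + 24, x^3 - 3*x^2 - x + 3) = 1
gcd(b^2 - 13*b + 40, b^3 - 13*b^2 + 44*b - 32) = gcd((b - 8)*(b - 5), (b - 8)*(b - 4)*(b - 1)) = b - 8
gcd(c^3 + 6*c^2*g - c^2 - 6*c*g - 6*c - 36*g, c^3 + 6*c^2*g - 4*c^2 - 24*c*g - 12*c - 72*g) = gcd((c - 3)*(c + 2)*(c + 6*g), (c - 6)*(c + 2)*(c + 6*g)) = c^2 + 6*c*g + 2*c + 12*g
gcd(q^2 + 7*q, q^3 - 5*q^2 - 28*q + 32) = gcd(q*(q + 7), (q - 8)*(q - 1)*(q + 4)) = 1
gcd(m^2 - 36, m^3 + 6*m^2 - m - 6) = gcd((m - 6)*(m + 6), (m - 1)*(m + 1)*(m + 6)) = m + 6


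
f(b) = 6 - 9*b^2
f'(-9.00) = 162.00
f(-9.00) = -723.00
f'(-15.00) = 270.00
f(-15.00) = -2019.00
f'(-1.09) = 19.62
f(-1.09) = -4.69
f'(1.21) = -21.78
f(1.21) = -7.18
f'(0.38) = -6.84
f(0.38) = 4.70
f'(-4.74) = 85.32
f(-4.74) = -196.21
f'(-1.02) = 18.36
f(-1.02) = -3.36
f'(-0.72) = 12.96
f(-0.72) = 1.33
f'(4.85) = -87.30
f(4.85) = -205.70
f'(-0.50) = 9.00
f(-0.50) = 3.75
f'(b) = -18*b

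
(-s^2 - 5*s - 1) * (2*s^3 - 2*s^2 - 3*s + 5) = -2*s^5 - 8*s^4 + 11*s^3 + 12*s^2 - 22*s - 5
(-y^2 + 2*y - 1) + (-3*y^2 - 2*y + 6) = 5 - 4*y^2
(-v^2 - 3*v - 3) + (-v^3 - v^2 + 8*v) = -v^3 - 2*v^2 + 5*v - 3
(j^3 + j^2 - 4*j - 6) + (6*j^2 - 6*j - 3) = j^3 + 7*j^2 - 10*j - 9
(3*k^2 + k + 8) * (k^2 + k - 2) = 3*k^4 + 4*k^3 + 3*k^2 + 6*k - 16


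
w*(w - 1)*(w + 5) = w^3 + 4*w^2 - 5*w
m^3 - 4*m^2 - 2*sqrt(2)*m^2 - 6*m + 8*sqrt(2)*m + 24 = (m - 4)*(m - 3*sqrt(2))*(m + sqrt(2))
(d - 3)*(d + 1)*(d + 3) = d^3 + d^2 - 9*d - 9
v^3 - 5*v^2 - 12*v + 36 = (v - 6)*(v - 2)*(v + 3)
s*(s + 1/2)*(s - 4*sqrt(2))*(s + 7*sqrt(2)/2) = s^4 - sqrt(2)*s^3/2 + s^3/2 - 28*s^2 - sqrt(2)*s^2/4 - 14*s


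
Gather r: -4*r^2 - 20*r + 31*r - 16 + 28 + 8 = -4*r^2 + 11*r + 20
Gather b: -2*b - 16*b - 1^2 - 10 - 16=-18*b - 27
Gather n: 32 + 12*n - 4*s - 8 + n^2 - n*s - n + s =n^2 + n*(11 - s) - 3*s + 24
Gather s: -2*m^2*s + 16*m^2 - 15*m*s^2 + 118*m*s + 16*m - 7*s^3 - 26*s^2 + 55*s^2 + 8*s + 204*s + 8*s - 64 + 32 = 16*m^2 + 16*m - 7*s^3 + s^2*(29 - 15*m) + s*(-2*m^2 + 118*m + 220) - 32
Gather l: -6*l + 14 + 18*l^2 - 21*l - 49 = 18*l^2 - 27*l - 35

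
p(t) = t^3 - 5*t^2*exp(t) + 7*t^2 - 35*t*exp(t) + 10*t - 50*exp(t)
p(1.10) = -263.24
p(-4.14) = 7.77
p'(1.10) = -393.21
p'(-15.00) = 475.00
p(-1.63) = -3.25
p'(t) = -5*t^2*exp(t) + 3*t^2 - 45*t*exp(t) + 14*t - 85*exp(t) + 10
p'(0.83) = -264.80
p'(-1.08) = -15.96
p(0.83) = -175.49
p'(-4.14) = 3.71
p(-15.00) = -1950.00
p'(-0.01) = -73.85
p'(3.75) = -13674.80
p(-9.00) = -252.02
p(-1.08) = -10.02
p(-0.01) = -49.26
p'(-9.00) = 126.99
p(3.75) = -10508.04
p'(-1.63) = -9.73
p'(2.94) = -4850.83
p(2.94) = -3594.42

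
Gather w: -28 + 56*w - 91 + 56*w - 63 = 112*w - 182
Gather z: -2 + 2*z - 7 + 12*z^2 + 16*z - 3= 12*z^2 + 18*z - 12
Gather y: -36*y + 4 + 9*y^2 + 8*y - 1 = 9*y^2 - 28*y + 3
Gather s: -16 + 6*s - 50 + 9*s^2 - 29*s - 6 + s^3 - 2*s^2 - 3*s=s^3 + 7*s^2 - 26*s - 72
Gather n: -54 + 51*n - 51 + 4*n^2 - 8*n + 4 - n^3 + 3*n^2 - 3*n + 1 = -n^3 + 7*n^2 + 40*n - 100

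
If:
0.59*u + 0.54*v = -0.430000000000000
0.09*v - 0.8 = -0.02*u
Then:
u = -11.13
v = 11.36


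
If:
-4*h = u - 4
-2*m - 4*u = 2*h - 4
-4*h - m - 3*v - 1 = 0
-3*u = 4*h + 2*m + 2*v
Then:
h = 5/2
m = 23/2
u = -6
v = -15/2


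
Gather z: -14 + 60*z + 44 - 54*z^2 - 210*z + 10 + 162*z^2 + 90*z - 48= 108*z^2 - 60*z - 8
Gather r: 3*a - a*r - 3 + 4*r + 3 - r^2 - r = 3*a - r^2 + r*(3 - a)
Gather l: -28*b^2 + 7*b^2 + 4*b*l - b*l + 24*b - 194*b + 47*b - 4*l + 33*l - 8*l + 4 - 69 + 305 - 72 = -21*b^2 - 123*b + l*(3*b + 21) + 168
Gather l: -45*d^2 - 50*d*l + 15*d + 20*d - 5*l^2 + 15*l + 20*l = -45*d^2 + 35*d - 5*l^2 + l*(35 - 50*d)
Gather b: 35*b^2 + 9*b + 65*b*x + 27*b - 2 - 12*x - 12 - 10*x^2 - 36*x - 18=35*b^2 + b*(65*x + 36) - 10*x^2 - 48*x - 32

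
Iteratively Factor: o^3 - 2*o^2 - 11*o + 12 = (o - 1)*(o^2 - o - 12) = (o - 4)*(o - 1)*(o + 3)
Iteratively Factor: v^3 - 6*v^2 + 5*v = (v - 5)*(v^2 - v) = v*(v - 5)*(v - 1)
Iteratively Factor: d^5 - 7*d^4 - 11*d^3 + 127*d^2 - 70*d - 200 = (d - 5)*(d^4 - 2*d^3 - 21*d^2 + 22*d + 40) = (d - 5)*(d - 2)*(d^3 - 21*d - 20) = (d - 5)*(d - 2)*(d + 4)*(d^2 - 4*d - 5) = (d - 5)*(d - 2)*(d + 1)*(d + 4)*(d - 5)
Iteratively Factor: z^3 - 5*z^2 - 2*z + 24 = (z - 3)*(z^2 - 2*z - 8) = (z - 3)*(z + 2)*(z - 4)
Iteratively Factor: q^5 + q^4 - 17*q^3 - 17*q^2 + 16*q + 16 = (q - 1)*(q^4 + 2*q^3 - 15*q^2 - 32*q - 16) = (q - 1)*(q + 1)*(q^3 + q^2 - 16*q - 16) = (q - 1)*(q + 1)*(q + 4)*(q^2 - 3*q - 4) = (q - 1)*(q + 1)^2*(q + 4)*(q - 4)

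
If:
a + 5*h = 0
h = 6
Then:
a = -30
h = 6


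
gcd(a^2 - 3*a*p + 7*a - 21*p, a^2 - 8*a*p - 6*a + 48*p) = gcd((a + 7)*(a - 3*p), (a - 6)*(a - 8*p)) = 1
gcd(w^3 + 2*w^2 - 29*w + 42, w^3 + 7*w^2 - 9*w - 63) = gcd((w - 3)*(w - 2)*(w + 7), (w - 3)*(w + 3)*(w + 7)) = w^2 + 4*w - 21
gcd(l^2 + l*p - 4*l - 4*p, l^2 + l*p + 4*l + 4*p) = l + p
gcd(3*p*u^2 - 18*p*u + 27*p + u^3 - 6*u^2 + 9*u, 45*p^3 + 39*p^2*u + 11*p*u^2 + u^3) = 3*p + u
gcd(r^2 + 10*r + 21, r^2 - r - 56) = r + 7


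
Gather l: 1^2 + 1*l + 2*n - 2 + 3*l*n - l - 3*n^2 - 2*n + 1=3*l*n - 3*n^2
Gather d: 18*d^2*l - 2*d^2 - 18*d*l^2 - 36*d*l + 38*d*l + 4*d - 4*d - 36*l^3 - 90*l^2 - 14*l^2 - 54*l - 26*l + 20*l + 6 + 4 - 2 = d^2*(18*l - 2) + d*(-18*l^2 + 2*l) - 36*l^3 - 104*l^2 - 60*l + 8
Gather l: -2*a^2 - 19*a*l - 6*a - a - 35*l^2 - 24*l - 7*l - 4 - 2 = -2*a^2 - 7*a - 35*l^2 + l*(-19*a - 31) - 6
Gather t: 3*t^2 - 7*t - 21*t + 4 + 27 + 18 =3*t^2 - 28*t + 49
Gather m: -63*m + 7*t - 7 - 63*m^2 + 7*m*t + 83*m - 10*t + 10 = -63*m^2 + m*(7*t + 20) - 3*t + 3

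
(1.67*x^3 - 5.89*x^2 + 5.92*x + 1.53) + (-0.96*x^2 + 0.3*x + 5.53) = 1.67*x^3 - 6.85*x^2 + 6.22*x + 7.06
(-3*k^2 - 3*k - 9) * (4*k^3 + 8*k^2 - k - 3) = -12*k^5 - 36*k^4 - 57*k^3 - 60*k^2 + 18*k + 27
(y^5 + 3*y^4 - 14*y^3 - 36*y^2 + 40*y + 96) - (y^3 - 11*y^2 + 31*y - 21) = y^5 + 3*y^4 - 15*y^3 - 25*y^2 + 9*y + 117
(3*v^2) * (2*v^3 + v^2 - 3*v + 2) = 6*v^5 + 3*v^4 - 9*v^3 + 6*v^2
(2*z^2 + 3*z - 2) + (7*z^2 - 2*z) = 9*z^2 + z - 2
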